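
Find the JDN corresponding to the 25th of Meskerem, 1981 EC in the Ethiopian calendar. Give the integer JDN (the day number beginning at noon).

Equivalently 5 October 1988 (Gregorian).
JDN 2400001 is 17 November 1858 CE (Gregorian), MJD 0; the target day is +47439 days from there, so JDN = 2447440.

2447440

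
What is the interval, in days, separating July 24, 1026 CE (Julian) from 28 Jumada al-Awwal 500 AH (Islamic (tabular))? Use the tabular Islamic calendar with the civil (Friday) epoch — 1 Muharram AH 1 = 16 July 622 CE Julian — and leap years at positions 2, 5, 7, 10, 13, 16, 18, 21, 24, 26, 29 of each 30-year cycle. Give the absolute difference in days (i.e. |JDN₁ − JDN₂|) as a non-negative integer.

JDN of the first date = 2096009.
JDN of the second date = 2125414.
|2125414 − 2096009| = 29405.

29405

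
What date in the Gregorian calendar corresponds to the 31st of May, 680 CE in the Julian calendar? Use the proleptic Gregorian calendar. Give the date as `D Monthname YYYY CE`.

The Julian–Gregorian offset here is 3 days (Julian trailing).
31 May 680 Julian + 3 days → 3 June 680 Gregorian.

3 June 680 CE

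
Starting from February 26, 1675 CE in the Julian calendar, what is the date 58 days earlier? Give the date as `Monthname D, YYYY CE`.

JDN of February 26, 1675 CE = 2332908.
2332908 − 58 = 2332850.
JDN 2332850 in the Julian calendar is December 30, 1674 CE.

December 30, 1674 CE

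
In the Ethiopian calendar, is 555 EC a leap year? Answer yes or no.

555 mod 4 = 3; in the Ethiopian calendar a year is leap when year mod 4 = 3, so it is a leap year.

yes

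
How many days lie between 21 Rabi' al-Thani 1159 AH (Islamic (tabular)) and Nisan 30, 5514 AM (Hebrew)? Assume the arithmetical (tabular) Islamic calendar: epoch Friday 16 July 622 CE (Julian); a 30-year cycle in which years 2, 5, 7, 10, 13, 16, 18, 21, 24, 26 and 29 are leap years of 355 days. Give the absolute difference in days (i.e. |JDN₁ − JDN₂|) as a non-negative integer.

2901

JDN of the first date = 2358906.
JDN of the second date = 2361807.
|2361807 − 2358906| = 2901.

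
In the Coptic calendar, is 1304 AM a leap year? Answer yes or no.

no

1304 mod 4 = 0; in the Coptic calendar a year is leap when year mod 4 = 3, so it is a common year.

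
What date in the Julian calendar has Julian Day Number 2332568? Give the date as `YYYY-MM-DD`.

1674-03-23

The Gregorian equivalent of JDN 2332568 is 2 April 1674.
In the Julian calendar that day is 1674-03-23.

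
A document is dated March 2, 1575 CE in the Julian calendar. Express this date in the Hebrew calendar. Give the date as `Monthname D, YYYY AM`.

Julian Day Number of the source date = 2296387.
Converting JDN 2296387 to the Hebrew calendar gives 20 Adar 5335 AM.

Adar 20, 5335 AM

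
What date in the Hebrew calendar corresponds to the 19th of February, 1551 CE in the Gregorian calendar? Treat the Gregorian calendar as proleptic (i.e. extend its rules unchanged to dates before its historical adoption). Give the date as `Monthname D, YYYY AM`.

Adar 3, 5311 AM

Julian Day Number of the source date = 2287600.
Converting JDN 2287600 to the Hebrew calendar gives 3 Adar 5311 AM.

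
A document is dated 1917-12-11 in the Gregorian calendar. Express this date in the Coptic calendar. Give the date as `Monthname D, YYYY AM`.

Koiak 2, 1634 AM

Both dates share Julian Day Number 2421574; in the Coptic calendar that is 2 Koiak 1634 AM.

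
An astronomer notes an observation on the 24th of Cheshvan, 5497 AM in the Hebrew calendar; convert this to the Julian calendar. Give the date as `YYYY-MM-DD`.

1736-10-18

Julian Day Number of the source date = 2355423.
Converting JDN 2355423 to the Julian calendar gives 18 October 1736 CE.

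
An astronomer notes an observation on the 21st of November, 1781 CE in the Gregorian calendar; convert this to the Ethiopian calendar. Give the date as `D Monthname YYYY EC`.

Julian Day Number of the source date = 2371882.
Converting JDN 2371882 to the Ethiopian calendar gives 14 Hidar 1774 EC.

14 Hidar 1774 EC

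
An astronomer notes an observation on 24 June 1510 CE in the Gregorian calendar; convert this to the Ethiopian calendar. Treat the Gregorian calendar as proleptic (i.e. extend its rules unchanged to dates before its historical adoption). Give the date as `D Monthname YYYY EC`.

Julian Day Number of the source date = 2272750.
Converting JDN 2272750 to the Ethiopian calendar gives 20 Sene 1502 EC.

20 Sene 1502 EC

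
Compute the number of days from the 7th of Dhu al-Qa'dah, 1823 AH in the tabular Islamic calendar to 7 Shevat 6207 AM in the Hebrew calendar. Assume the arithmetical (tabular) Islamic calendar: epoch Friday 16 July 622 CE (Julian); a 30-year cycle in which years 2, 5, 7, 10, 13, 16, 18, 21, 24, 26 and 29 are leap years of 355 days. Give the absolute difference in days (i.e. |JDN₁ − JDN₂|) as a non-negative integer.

20436

First date → JDN 2594397; second date → JDN 2614833.
The interval is |2594397 − 2614833| = 20436 days.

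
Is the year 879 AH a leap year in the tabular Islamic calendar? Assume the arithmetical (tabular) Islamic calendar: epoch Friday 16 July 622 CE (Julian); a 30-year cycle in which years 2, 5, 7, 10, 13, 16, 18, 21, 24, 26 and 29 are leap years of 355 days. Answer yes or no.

Year 879 AH is year 9 of its 30-year cycle; leap positions are 2, 5, 7, 10, 13, 16, 18, 21, 24, 26, 29, so it is a common year (354 days).

no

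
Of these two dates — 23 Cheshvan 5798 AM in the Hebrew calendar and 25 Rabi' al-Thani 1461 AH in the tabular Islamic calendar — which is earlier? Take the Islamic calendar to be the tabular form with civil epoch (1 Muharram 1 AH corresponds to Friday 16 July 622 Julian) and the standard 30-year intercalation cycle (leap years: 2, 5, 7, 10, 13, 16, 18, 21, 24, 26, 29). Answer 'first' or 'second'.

first

First date → JDN 2465364; second date → JDN 2465928.
JDN 2465364 < JDN 2465928, so the first date is earlier.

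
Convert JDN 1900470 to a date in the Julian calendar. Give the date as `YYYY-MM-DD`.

JDN 1900470 is 17 March 491 in the proleptic Gregorian calendar.
In the Julian calendar that day is 0491-03-16.

0491-03-16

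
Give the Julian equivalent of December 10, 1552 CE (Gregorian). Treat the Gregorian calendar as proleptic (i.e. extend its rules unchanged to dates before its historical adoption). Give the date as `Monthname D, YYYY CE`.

November 30, 1552 CE

The Julian–Gregorian offset here is 10 days (Julian trailing).
10 December 1552 Gregorian − 10 days → 30 November 1552 Julian.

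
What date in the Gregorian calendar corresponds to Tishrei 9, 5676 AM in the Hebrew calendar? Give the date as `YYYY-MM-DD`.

Both dates share Julian Day Number 2420758; in the Gregorian calendar that is 17 September 1915 CE.

1915-09-17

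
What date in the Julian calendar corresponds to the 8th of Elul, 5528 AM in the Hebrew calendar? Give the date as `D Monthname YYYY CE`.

10 August 1768 CE

Both dates share Julian Day Number 2367042; in the Julian calendar that is 10 August 1768 CE.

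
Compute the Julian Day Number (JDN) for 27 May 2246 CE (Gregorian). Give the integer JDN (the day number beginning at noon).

JDN 2451545 is 1 January 2000 CE (Gregorian); the target day is +89996 days from there, so JDN = 2541541.

2541541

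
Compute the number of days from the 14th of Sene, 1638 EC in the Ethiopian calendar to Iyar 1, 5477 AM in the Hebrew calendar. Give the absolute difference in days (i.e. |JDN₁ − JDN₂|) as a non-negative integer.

JDN of the first date = 2322418.
JDN of the second date = 2348283.
|2348283 − 2322418| = 25865.

25865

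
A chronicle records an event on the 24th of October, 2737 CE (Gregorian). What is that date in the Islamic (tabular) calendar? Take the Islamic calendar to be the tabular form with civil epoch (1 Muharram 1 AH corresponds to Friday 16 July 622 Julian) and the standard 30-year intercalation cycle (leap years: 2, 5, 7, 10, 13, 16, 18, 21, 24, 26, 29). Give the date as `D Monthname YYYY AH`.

8 Rabi' al-Awwal 2181 AH

Both dates share Julian Day Number 2721025; in the tabular Islamic calendar that is 8 Rabi' al-Awwal 2181 AH.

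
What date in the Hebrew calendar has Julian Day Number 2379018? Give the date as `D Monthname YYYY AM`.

JDN 2379018 is 6 June 1801 in the Gregorian calendar.
In the Hebrew calendar that day is 25 Sivan 5561 AM.

25 Sivan 5561 AM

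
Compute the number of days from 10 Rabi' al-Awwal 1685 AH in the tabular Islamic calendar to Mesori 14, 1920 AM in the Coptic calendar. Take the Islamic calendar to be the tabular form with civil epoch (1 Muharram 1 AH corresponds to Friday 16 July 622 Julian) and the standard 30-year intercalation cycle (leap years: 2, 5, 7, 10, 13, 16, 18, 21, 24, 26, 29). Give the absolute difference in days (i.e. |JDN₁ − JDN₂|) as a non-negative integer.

JDN of the first date = 2545261.
JDN of the second date = 2526288.
|2526288 − 2545261| = 18973.

18973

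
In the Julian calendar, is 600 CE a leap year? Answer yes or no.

yes

600 mod 4 = 0, so it is a leap year in the Julian calendar.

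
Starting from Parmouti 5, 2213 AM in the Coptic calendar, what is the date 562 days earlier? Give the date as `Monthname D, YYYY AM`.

Thout 18, 2212 AM

The starting date is JDN 2633177; 2633177 − 562 = 2632615.
JDN 2632615 corresponds to Thout 18, 2212 AM.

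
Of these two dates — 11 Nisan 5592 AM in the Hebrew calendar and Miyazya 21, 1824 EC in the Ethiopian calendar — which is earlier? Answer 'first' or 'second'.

first

Converting both to JDN: 2390285 vs 2390302; the smaller is the first.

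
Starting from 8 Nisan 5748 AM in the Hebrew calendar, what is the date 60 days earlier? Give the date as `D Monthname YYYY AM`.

Counting 60 days back from JDN 2447247 reaches JDN 2447187, which is 7 Shevat 5748 AM.

7 Shevat 5748 AM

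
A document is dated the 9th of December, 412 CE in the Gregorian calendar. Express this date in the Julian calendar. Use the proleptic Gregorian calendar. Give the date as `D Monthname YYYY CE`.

For dates in this range the Gregorian date is 1 day ahead of the Julian.
9 December 412 Gregorian − 1 day → 8 December 412 Julian.

8 December 412 CE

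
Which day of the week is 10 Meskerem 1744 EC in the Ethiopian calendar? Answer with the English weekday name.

In the Gregorian calendar this is 19 September 1751 (JDN 2360861).
JDN 2360861 mod 7 = 6, and JDN 0 was a Monday, so this is a Sunday.

Sunday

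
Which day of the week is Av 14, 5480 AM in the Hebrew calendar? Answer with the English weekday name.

This is JDN 2349507 (18 August 1720 Gregorian).
JDN 2349507 mod 7 = 6, and JDN 0 was a Monday, so this is a Sunday.

Sunday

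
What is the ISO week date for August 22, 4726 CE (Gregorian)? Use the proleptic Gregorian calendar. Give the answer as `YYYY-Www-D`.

4726-W33-7

The weekday is Sunday (ISO weekday 7).
That Sunday belongs to ISO week 33 of ISO year 4726.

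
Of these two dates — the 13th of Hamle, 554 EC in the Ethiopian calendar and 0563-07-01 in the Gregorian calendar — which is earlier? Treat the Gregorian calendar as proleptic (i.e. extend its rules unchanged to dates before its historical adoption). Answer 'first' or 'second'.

Converting both to JDN: 1926516 vs 1926873; the smaller is the first.

first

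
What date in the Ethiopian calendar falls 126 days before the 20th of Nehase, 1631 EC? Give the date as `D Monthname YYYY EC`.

14 Miyazya 1631 EC

The starting date is JDN 2319927; 2319927 − 126 = 2319801.
JDN 2319801 corresponds to 14 Miyazya 1631 EC.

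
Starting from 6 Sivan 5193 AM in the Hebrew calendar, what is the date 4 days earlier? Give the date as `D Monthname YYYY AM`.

The starting date is JDN 2244606; 2244606 − 4 = 2244602.
JDN 2244602 corresponds to 2 Sivan 5193 AM.

2 Sivan 5193 AM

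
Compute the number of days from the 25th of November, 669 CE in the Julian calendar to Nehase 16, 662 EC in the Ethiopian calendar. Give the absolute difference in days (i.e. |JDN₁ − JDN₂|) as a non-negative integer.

257

JDN of the first date = 1965739.
JDN of the second date = 1965996.
|1965996 − 1965739| = 257.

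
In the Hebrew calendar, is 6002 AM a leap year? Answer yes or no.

Hebrew year 6002 is year 17 of its 19-year Metonic cycle; leap years are at positions 3, 6, 8, 11, 14, 17, 19, so it is a leap year (13 months).

yes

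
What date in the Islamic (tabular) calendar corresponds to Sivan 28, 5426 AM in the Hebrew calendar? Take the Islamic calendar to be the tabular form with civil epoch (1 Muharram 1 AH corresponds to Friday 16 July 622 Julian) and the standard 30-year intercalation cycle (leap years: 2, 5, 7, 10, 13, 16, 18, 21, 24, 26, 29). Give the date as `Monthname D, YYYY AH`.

Dhu al-Hijjah 28, 1076 AH

The source date corresponds to 1 July 1666 in the Gregorian calendar (JDN 2329736).
That day falls on 28 Dhu al-Hijjah 1076 AH in the tabular Islamic calendar.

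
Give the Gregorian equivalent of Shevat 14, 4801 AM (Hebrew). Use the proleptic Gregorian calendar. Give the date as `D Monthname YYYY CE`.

Both dates share Julian Day Number 2101303; in the Gregorian calendar that is 26 January 1041 CE.

26 January 1041 CE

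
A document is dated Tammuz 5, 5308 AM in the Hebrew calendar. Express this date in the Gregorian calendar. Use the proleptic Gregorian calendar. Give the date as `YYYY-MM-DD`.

1548-06-21

Both dates share Julian Day Number 2286627; in the Gregorian calendar that is 21 June 1548 CE.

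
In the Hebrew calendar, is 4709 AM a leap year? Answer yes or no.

no

Hebrew year 4709 is year 16 of its 19-year Metonic cycle; leap years are at positions 3, 6, 8, 11, 14, 17, 19, so it is a common year (12 months).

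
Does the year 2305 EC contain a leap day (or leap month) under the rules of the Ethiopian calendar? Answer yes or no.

2305 mod 4 = 1; in the Ethiopian calendar a year is leap when year mod 4 = 3, so it is a common year.

no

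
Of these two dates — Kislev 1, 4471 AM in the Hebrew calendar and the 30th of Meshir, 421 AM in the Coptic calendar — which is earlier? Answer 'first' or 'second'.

The two dates have Julian Day Numbers 1980686 and 1978614 respectively.
Since 1978614 < 1980686, the second date comes first.

second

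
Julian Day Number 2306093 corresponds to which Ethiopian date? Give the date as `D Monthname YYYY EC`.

30 Meskerem 1594 EC

JDN 2306093 is 7 October 1601 in the Gregorian calendar.
In the Ethiopian calendar that day is 30 Meskerem 1594 EC.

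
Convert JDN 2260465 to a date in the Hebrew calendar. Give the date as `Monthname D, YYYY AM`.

Cheshvan 7, 5237 AM

The proleptic Gregorian equivalent of JDN 2260465 is 3 November 1476.
In the Hebrew calendar that day is Cheshvan 7, 5237 AM.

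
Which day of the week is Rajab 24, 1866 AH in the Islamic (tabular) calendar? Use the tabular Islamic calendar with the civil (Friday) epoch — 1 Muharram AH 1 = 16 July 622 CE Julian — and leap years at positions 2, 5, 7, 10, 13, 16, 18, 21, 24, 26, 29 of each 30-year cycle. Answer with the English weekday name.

Friday

Equivalently 23 July 2432 Gregorian, JDN 2609534.
Since JDN mod 7 = 4 (0 = Monday), the day is Friday.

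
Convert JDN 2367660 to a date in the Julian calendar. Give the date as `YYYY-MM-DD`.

The Gregorian equivalent of JDN 2367660 is 1 May 1770.
In the Julian calendar that day is 1770-04-20.

1770-04-20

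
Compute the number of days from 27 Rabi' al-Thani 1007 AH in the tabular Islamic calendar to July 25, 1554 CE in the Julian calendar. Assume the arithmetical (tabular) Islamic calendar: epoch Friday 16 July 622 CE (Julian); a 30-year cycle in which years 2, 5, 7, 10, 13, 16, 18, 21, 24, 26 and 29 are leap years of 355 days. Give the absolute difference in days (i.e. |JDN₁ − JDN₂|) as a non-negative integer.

First date → JDN 2305048; second date → JDN 2288862.
The interval is |2305048 − 2288862| = 16186 days.

16186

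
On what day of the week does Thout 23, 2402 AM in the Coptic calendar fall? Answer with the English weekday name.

Thursday

In the Gregorian calendar this is 8 October 2685 (JDN 2702017).
Since JDN mod 7 = 3 (0 = Monday), the day is Thursday.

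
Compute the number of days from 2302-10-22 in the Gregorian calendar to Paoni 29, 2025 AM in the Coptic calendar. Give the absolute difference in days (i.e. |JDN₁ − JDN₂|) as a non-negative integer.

JDN of the first date = 2562142.
JDN of the second date = 2564594.
|2564594 − 2562142| = 2452.

2452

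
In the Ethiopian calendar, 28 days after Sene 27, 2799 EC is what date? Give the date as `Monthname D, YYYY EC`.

JDN of Sene 27, 2799 EC = 2746486.
2746486 + 28 = 2746514.
JDN 2746514 in the Ethiopian calendar is Hamle 25, 2799 EC.

Hamle 25, 2799 EC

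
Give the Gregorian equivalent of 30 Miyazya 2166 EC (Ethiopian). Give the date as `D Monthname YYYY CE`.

Both dates share Julian Day Number 2515226; in the Gregorian calendar that is 9 May 2174 CE.

9 May 2174 CE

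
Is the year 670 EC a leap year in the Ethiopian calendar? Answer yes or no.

no

670 mod 4 = 2; in the Ethiopian calendar a year is leap when year mod 4 = 3, so it is a common year.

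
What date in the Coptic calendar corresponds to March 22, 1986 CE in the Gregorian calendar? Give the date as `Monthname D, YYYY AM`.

Paremhat 13, 1702 AM

Julian Day Number of the source date = 2446512.
Converting JDN 2446512 to the Coptic calendar gives 13 Paremhat 1702 AM.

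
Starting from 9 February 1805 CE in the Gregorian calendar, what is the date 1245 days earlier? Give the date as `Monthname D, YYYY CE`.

September 13, 1801 CE

Counting 1245 days back from JDN 2380362 reaches JDN 2379117, which is September 13, 1801 CE.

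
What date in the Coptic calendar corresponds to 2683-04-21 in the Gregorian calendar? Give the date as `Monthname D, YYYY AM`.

Parmouti 8, 2399 AM

Both dates share Julian Day Number 2701116; in the Coptic calendar that is 8 Parmouti 2399 AM.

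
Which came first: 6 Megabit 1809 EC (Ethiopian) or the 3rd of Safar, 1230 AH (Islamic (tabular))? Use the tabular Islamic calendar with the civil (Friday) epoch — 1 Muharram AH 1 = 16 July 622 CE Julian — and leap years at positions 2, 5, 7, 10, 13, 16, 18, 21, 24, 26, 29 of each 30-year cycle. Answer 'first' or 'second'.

Converting both to JDN: 2384778 vs 2383989; the smaller is the second.

second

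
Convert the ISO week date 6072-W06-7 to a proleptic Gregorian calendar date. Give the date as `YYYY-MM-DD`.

ISO week 1 of 6072 is the week containing the first Thursday of 6072.
Week 6, day 7 (Sunday) lands on 6072-02-14.

6072-02-14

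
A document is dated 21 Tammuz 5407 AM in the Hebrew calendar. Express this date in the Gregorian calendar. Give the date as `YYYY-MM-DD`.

1647-07-24

Both dates share Julian Day Number 2322819; in the Gregorian calendar that is 24 July 1647 CE.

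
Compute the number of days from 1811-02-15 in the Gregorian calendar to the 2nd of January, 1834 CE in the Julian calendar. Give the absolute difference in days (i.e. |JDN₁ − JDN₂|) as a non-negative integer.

8369

JDN of the first date = 2382559.
JDN of the second date = 2390928.
|2390928 − 2382559| = 8369.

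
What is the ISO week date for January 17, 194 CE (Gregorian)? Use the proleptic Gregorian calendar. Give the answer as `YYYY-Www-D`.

0194-W03-5

The weekday is Friday (ISO weekday 5).
That Friday belongs to ISO week 3 of ISO year 194.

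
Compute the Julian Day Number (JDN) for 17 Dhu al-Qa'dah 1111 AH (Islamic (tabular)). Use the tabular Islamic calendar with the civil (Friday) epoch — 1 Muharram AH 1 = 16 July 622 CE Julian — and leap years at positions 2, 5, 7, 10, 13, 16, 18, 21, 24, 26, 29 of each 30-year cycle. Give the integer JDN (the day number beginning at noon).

2342098

In the Gregorian calendar the same day is 6 May 1700.
JDN 2451545 is 1 January 2000 CE (Gregorian); the target day is −109447 days from there, so JDN = 2342098.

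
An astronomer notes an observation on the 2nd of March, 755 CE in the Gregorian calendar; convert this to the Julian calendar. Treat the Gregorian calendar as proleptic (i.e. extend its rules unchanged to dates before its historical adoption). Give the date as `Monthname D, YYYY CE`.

February 26, 755 CE

For dates in this range the Gregorian date is 4 days ahead of the Julian.
2 March 755 Gregorian − 4 days → 26 February 755 Julian.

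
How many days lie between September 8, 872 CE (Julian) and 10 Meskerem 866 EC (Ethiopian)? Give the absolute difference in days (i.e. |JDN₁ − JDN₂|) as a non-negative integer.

364

First date → JDN 2039807; second date → JDN 2040171.
The interval is |2039807 − 2040171| = 364 days.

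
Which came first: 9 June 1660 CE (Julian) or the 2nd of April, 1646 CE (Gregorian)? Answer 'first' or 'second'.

The two dates have Julian Day Numbers 2327533 and 2322341 respectively.
Since 2322341 < 2327533, the second date comes first.

second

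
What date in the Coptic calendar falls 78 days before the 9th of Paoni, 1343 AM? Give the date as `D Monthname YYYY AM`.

21 Paremhat 1343 AM

The starting date is JDN 2315473; 2315473 − 78 = 2315395.
JDN 2315395 corresponds to 21 Paremhat 1343 AM.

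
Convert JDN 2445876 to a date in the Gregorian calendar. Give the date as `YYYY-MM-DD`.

1984-06-24

JDN 2451545 is 1 Jan 2000; 2445876 is −5669 days from there.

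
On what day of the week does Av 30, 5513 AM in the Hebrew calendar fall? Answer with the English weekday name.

Thursday

Equivalently 30 August 1753 Gregorian, JDN 2361572.
Since JDN mod 7 = 3 (0 = Monday), the day is Thursday.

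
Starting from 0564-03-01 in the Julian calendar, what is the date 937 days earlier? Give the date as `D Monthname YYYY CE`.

The starting date is JDN 1927119; 1927119 − 937 = 1926182.
JDN 1926182 corresponds to 7 August 561 CE.

7 August 561 CE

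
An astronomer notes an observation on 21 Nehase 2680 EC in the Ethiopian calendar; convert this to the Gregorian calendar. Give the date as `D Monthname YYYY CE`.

Julian Day Number of the source date = 2703076.
Converting JDN 2703076 to the Gregorian calendar gives 1 September 2688 CE.

1 September 2688 CE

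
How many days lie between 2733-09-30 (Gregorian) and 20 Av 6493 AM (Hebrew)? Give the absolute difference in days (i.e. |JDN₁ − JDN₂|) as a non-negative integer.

38

JDN of the first date = 2719540.
JDN of the second date = 2719502.
|2719502 − 2719540| = 38.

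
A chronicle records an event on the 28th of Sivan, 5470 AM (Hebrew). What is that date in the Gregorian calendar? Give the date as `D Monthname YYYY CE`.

26 June 1710 CE

Julian Day Number of the source date = 2345801.
Converting JDN 2345801 to the Gregorian calendar gives 26 June 1710 CE.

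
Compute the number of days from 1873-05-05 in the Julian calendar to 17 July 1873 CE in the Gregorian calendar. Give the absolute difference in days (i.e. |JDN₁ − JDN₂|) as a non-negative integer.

61

First date → JDN 2405296; second date → JDN 2405357.
The interval is |2405296 − 2405357| = 61 days.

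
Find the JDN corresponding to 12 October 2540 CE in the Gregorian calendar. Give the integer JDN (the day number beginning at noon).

2649061

JDN 2451545 is 1 January 2000 CE (Gregorian); the target day is +197516 days from there, so JDN = 2649061.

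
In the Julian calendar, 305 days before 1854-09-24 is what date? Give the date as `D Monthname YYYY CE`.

23 November 1853 CE

The starting date is JDN 2398498; 2398498 − 305 = 2398193.
JDN 2398193 corresponds to 23 November 1853 CE.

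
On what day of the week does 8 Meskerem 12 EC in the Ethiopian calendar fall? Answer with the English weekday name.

This is JDN 1728246 (4 September 19 Gregorian).
1728246 ≡ 2 (mod 7); counting from Monday = 0 gives Wednesday.

Wednesday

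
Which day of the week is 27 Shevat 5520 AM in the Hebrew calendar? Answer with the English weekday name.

This is JDN 2363931 (14 February 1760 Gregorian).
JDN 2363931 mod 7 = 3, and JDN 0 was a Monday, so this is a Thursday.

Thursday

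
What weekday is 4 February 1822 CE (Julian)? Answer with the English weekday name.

In the Gregorian calendar this is 16 February 1822 (JDN 2386578).
Since JDN mod 7 = 5 (0 = Monday), the day is Saturday.

Saturday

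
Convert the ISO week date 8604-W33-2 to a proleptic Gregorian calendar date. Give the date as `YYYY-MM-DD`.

8604-08-14

ISO week 1 of 8604 is the week containing the first Thursday of 8604.
Week 33, day 2 (Tuesday) lands on 8604-08-14.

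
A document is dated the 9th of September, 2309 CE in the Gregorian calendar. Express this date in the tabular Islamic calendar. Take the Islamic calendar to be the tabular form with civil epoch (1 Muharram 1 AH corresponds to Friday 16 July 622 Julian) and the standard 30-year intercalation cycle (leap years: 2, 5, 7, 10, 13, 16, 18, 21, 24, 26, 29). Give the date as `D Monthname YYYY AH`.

3 Dhu al-Hijjah 1739 AH

Both dates share Julian Day Number 2564656; in the tabular Islamic calendar that is 3 Dhu al-Hijjah 1739 AH.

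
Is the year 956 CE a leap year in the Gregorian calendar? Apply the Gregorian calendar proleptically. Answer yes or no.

956 is divisible by 4 and not by 100, so it is a leap year.

yes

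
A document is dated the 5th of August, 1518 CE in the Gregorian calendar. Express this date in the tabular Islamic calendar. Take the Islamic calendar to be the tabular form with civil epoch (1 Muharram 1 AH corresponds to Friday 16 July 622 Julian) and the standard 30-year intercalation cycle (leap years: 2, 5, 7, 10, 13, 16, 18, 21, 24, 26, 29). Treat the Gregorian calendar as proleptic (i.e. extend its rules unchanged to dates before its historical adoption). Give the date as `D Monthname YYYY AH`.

18 Rajab 924 AH

Both dates share Julian Day Number 2275714; in the tabular Islamic calendar that is 18 Rajab 924 AH.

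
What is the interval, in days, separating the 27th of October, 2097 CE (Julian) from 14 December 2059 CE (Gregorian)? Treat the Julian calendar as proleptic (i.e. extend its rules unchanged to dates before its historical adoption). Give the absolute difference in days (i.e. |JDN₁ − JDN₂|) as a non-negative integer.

13845

JDN of the first date = 2487287.
JDN of the second date = 2473442.
|2473442 − 2487287| = 13845.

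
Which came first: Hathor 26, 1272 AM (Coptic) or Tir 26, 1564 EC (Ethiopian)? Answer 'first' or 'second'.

First date → JDN 2289348; second date → JDN 2295252.
JDN 2289348 < JDN 2295252, so the first date is earlier.

first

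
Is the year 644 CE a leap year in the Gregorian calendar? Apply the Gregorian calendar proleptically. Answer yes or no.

yes

644 is divisible by 4 and not by 100, so it is a leap year.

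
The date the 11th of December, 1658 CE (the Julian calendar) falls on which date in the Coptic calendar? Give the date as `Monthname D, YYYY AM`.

Koiak 15, 1375 AM

Julian Day Number of the source date = 2326987.
Converting JDN 2326987 to the Coptic calendar gives 15 Koiak 1375 AM.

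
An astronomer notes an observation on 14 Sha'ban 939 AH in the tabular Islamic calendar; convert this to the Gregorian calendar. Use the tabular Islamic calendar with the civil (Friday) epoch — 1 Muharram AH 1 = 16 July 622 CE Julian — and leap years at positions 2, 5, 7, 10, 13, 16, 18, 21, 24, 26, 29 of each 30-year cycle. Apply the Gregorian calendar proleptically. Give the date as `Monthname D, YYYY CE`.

Julian Day Number of the source date = 2281056.
Converting JDN 2281056 to the Gregorian calendar gives 21 March 1533 CE.

March 21, 1533 CE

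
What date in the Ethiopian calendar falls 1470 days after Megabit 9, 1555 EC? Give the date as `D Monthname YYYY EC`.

Counting 1470 days forward from JDN 2292007 reaches JDN 2293477, which is 18 Megabit 1559 EC.

18 Megabit 1559 EC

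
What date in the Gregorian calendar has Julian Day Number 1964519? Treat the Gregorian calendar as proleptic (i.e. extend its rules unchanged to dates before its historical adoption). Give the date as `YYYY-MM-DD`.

0666-07-27

Counting from JDN 2299161 = 15 Oct 1582 gives an offset of -334642 days.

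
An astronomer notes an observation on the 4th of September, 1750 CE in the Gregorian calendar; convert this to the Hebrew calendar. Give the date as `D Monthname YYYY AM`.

Julian Day Number of the source date = 2360481.
Converting JDN 2360481 to the Hebrew calendar gives 3 Elul 5510 AM.

3 Elul 5510 AM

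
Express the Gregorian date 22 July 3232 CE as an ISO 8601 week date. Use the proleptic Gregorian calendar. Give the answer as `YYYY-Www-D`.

3232-W30-4

The weekday is Thursday (ISO weekday 4).
That Thursday belongs to ISO week 30 of ISO year 3232.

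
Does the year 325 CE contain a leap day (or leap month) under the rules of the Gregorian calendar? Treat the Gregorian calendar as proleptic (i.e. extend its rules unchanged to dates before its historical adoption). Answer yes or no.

no

325 is not divisible by 4, so it is a common year.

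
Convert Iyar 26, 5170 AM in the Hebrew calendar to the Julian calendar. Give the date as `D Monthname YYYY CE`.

Both dates share Julian Day Number 2236180; in the Julian calendar that is 30 April 1410 CE.

30 April 1410 CE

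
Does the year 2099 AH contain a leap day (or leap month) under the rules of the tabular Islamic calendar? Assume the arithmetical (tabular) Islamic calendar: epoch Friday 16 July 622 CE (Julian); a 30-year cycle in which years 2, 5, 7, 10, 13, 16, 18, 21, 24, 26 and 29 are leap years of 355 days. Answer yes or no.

yes

Year 2099 AH is year 29 of its 30-year cycle; leap positions are 2, 5, 7, 10, 13, 16, 18, 21, 24, 26, 29, so it is a leap year (355 days).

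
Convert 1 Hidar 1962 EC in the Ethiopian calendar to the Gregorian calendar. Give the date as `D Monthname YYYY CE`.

10 November 1969 CE

Both dates share Julian Day Number 2440536; in the Gregorian calendar that is 10 November 1969 CE.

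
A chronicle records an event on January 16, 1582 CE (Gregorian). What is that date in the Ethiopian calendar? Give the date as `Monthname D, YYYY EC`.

Both dates share Julian Day Number 2298889; in the Ethiopian calendar that is 11 Tir 1574 EC.

Tir 11, 1574 EC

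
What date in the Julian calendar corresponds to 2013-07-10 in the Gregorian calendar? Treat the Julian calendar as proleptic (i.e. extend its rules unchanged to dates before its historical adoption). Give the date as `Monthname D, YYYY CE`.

June 27, 2013 CE

For dates in this range the Gregorian date is 13 days ahead of the Julian.
10 July 2013 Gregorian − 13 days → 27 June 2013 Julian.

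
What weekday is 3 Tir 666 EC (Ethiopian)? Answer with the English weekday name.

Thursday

This is JDN 1967234 (1 January 674 Gregorian).
JDN 1967234 mod 7 = 3, and JDN 0 was a Monday, so this is a Thursday.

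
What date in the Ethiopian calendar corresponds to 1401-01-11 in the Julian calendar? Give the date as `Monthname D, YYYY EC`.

Tir 16, 1393 EC

Julian Day Number of the source date = 2232784.
Converting JDN 2232784 to the Ethiopian calendar gives 16 Tir 1393 EC.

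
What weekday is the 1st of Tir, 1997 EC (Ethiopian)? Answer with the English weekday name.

Sunday

This is JDN 2453380 (9 January 2005 Gregorian).
Since JDN mod 7 = 6 (0 = Monday), the day is Sunday.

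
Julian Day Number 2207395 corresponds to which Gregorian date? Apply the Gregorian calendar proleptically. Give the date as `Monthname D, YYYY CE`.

July 17, 1331 CE

JDN 2451545 is 1 Jan 2000; 2207395 is −244150 days from there.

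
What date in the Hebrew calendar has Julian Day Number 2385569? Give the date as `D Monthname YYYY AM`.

19 Iyar 5579 AM

The Gregorian equivalent of JDN 2385569 is 14 May 1819.
In the Hebrew calendar that day is 19 Iyar 5579 AM.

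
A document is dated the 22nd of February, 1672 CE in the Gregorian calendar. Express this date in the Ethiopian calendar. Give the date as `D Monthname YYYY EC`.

17 Yekatit 1664 EC

Julian Day Number of the source date = 2331798.
Converting JDN 2331798 to the Ethiopian calendar gives 17 Yekatit 1664 EC.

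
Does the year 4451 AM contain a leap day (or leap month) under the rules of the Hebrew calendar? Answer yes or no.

Hebrew year 4451 is year 5 of its 19-year Metonic cycle; leap years are at positions 3, 6, 8, 11, 14, 17, 19, so it is a common year (12 months).

no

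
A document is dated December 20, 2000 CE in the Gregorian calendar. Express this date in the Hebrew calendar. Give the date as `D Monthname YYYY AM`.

23 Kislev 5761 AM

Both dates share Julian Day Number 2451899; in the Hebrew calendar that is 23 Kislev 5761 AM.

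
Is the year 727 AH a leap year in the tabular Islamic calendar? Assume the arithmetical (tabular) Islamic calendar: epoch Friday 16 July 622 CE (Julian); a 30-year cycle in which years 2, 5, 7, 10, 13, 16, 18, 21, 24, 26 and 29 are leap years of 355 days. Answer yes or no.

Year 727 AH is year 7 of its 30-year cycle; leap positions are 2, 5, 7, 10, 13, 16, 18, 21, 24, 26, 29, so it is a leap year (355 days).

yes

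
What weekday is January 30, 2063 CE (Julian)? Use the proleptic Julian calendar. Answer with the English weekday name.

Monday

In the Gregorian calendar this is 12 February 2063 (JDN 2474598).
Since JDN mod 7 = 0 (0 = Monday), the day is Monday.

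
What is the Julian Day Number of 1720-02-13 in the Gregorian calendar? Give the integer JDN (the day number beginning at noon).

2349320

JDN 2400001 is 17 November 1858 CE (Gregorian), MJD 0; the target day is −50681 days from there, so JDN = 2349320.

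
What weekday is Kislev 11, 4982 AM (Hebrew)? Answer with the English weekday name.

In the proleptic Gregorian calendar this is 4 December 1221 (JDN 2167359).
JDN 2167359 mod 7 = 5, and JDN 0 was a Monday, so this is a Saturday.

Saturday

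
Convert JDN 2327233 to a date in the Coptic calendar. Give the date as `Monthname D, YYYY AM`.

JDN 2327233 is 24 August 1659 in the Gregorian calendar.
In the Coptic calendar that day is Mesori 21, 1375 AM.

Mesori 21, 1375 AM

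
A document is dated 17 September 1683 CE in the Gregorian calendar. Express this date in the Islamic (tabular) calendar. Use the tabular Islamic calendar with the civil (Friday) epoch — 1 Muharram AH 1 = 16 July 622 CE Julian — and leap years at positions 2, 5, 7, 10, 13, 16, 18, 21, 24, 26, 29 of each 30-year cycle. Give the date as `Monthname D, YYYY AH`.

Ramadan 25, 1094 AH

Both dates share Julian Day Number 2336023; in the tabular Islamic calendar that is 25 Ramadan 1094 AH.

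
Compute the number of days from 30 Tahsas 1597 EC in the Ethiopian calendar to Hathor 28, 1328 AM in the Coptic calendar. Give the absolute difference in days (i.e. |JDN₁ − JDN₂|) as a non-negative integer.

2525

First date → JDN 2307279; second date → JDN 2309804.
The interval is |2307279 − 2309804| = 2525 days.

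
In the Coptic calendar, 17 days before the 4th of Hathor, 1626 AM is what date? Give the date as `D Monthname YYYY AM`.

17 Paopi 1626 AM

Counting 17 days back from JDN 2418624 reaches JDN 2418607, which is 17 Paopi 1626 AM.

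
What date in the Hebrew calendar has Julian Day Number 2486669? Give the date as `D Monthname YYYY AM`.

7 Adar 5856 AM

The Gregorian equivalent of JDN 2486669 is 1 March 2096.
In the Hebrew calendar that day is 7 Adar 5856 AM.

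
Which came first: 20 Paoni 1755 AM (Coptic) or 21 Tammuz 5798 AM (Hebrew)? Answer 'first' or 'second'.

First date → JDN 2465967; second date → JDN 2465629.
JDN 2465629 < JDN 2465967, so the second date is earlier.

second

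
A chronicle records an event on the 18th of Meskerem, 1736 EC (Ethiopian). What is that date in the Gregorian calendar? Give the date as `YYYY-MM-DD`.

1743-09-27

Julian Day Number of the source date = 2357947.
Converting JDN 2357947 to the Gregorian calendar gives 27 September 1743 CE.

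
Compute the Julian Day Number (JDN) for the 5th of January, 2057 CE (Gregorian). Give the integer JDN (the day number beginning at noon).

JDN 2400001 is 17 November 1858 CE (Gregorian), MJD 0; the target day is +72368 days from there, so JDN = 2472369.

2472369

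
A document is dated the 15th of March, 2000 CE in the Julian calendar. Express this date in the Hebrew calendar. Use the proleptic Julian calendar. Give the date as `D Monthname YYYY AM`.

Julian Day Number of the source date = 2451632.
Converting JDN 2451632 to the Hebrew calendar gives 21 Adar II 5760 AM.

21 Adar II 5760 AM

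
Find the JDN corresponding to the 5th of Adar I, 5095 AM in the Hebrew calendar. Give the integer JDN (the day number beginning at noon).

Equivalently 7 February 1335 (proleptic Gregorian).
JDN 2451545 is 1 January 2000 CE (Gregorian); the target day is −242849 days from there, so JDN = 2208696.

2208696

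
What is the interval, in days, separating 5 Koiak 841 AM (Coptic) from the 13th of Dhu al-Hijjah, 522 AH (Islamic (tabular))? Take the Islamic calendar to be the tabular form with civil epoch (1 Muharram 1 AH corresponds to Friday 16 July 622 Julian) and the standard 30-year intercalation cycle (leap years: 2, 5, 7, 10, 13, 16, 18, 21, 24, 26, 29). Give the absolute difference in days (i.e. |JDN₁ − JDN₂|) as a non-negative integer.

JDN of the first date = 2131934.
JDN of the second date = 2133402.
|2133402 − 2131934| = 1468.

1468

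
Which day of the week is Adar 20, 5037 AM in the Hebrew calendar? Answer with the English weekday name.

Wednesday

In the proleptic Gregorian calendar this is 3 March 1277 (JDN 2187537).
2187537 ≡ 2 (mod 7); counting from Monday = 0 gives Wednesday.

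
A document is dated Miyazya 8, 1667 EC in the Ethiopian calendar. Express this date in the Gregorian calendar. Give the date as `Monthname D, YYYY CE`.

Both dates share Julian Day Number 2332944; in the Gregorian calendar that is 13 April 1675 CE.

April 13, 1675 CE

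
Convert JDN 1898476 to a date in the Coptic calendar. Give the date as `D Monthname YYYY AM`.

JDN 1898476 is 30 September 485 in the proleptic Gregorian calendar.
In the Coptic calendar that day is 2 Paopi 202 AM.

2 Paopi 202 AM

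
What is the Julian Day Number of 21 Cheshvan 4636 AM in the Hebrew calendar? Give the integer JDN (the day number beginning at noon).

2040949

Equivalently 29 October 875 (proleptic Gregorian).
JDN 2400001 is 17 November 1858 CE (Gregorian), MJD 0; the target day is −359052 days from there, so JDN = 2040949.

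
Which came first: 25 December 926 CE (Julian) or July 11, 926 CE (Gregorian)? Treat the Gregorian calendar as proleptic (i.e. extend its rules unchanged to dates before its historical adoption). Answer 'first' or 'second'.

Converting both to JDN: 2059638 vs 2059466; the smaller is the second.

second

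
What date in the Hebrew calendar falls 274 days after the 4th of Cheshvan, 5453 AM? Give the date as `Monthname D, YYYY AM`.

JDN of the 4th of Cheshvan, 5453 AM = 2339338.
2339338 + 274 = 2339612.
JDN 2339612 in the Hebrew calendar is Tammuz 11, 5453 AM.

Tammuz 11, 5453 AM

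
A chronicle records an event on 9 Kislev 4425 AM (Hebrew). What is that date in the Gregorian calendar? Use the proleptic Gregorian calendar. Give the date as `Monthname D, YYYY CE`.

Julian Day Number of the source date = 1963890.
Converting JDN 1963890 to the Gregorian calendar gives 5 November 664 CE.

November 5, 664 CE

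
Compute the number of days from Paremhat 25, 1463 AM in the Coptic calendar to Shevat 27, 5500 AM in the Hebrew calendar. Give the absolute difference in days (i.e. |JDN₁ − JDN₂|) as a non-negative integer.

2592

JDN of the first date = 2359229.
JDN of the second date = 2356637.
|2356637 − 2359229| = 2592.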